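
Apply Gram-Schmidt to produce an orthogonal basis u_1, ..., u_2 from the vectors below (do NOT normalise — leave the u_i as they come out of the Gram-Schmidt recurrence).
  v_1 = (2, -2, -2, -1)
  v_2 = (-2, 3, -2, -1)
Orthogonal basis:
  u_1 = (2, -2, -2, -1)
  u_2 = (-16/13, 29/13, -36/13, -18/13)

Apply the Gram-Schmidt recurrence
  u_1 = v_1
  u_i = v_i − Σ_{j<i} ((v_i · u_j) / (u_j · u_j)) · u_j.

Step by step this gives:
  u_1 = (2, -2, -2, -1)
  u_2 = (-16/13, 29/13, -36/13, -18/13)

Orthogonality check:
  u_2 · u_1 = 0 (should be 0)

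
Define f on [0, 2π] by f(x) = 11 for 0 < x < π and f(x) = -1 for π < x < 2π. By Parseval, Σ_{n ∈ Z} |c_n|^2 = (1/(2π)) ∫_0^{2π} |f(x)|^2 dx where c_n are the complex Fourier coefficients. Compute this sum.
Σ |c_n|^2 = 61

Parseval equates the L^2 energy of f (normalised by 1/(2π)) with the ℓ^2 sum of its Fourier coefficients: (1/(2π)) ∫_0^{2π} |f|^2 = Σ |c_n|^2.
Compute the left side: (1/(2π)) [∫_0^π 11^2 dx + ∫_π^{2π} (-1)^2 dx] = (1/(2π)) · (121π + 1π) = (121 + 1)/2 = 61.
So Σ_{n ∈ Z} |c_n|^2 = 61.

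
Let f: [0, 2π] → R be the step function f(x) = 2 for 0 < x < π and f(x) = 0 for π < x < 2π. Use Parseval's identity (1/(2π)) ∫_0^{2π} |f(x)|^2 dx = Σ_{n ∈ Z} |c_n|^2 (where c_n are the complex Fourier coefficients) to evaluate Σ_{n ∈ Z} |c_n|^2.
Σ |c_n|^2 = 2

Parseval equates the L^2 energy of f (normalised by 1/(2π)) with the ℓ^2 sum of its Fourier coefficients: (1/(2π)) ∫_0^{2π} |f|^2 = Σ |c_n|^2.
Compute the left side: (1/(2π)) [∫_0^π 2^2 dx + ∫_π^{2π} 0^2 dx] = (1/(2π)) · (4π + 0π) = (4 + 0)/2 = 2.
So Σ_{n ∈ Z} |c_n|^2 = 2.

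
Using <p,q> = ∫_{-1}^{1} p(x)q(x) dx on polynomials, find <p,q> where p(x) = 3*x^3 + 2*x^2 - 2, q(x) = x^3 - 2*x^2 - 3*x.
<p,q> = -176/105

Expand the product: p(x)·q(x) = 3*x^6 - 4*x^5 - 13*x^4 - 8*x^3 + 4*x^2 + 6*x.
∫_{-1}^{1} of each monomial x^k gives [2/(k+1) if k even, 0 if k odd]. Integrating term-by-term (or equivalently evaluating the antiderivative F(x) = 3*x^7/7 - 2*x^6/3 - 13*x^5/5 - 2*x^4 + 4*x^3/3 + 3*x^2 at the endpoints):
  F(1) − F(−1) = -53/105 − (41/35) = -176/105.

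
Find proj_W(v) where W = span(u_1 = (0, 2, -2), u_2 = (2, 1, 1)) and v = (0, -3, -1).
proj_W(v) = (-4/3, -5/3, 1/3)

Set up U = [u_1 | ... | u_2] ∈ R^(3×2). The projector onto W = col(U) is P = U (U^T U)^(-1) U^T.
Compute U^T U =
  [8, 0]
  [0, 6],
and U^T v = (-4, -4).
Solve U^T U · c = U^T v for the coefficients: c = (-1/2, -2/3). The projection is proj_W(v) = U c.
Check: (v - proj_W(v)) · u_1 = 0  (should be 0).
Check: (v - proj_W(v)) · u_2 = 0  (should be 0).
Result: proj_W(v) = (-4/3, -5/3, 1/3).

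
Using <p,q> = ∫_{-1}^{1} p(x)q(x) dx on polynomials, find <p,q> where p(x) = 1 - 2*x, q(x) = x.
<p,q> = -4/3

Expand the product: p(x)·q(x) = -2*x^2 + x.
∫_{-1}^{1} of each monomial x^k gives [2/(k+1) if k even, 0 if k odd]. Integrating term-by-term (or equivalently evaluating the antiderivative F(x) = -2*x^3/3 + x^2/2 at the endpoints):
  F(1) − F(−1) = -1/6 − (7/6) = -4/3.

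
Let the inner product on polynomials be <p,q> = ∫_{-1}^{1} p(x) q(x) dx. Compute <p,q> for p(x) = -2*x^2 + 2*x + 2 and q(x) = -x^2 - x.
<p,q> = -28/15

Expand the product: p(x)·q(x) = 2*x^4 - 4*x^2 - 2*x.
∫_{-1}^{1} of each monomial x^k gives [2/(k+1) if k even, 0 if k odd]. Integrating term-by-term (or equivalently evaluating the antiderivative F(x) = 2*x^5/5 - 4*x^3/3 - x^2 at the endpoints):
  F(1) − F(−1) = -29/15 − (-1/15) = -28/15.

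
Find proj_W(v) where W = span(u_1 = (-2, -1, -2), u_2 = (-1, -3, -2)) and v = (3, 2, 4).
proj_W(v) = (151/45, 98/45, 32/9)

Set up U = [u_1 | ... | u_2] ∈ R^(3×2). The projector onto W = col(U) is P = U (U^T U)^(-1) U^T.
Compute U^T U =
  [9, 9]
  [9, 14],
and U^T v = (-16, -17).
Solve U^T U · c = U^T v for the coefficients: c = (-71/45, -1/5). The projection is proj_W(v) = U c.
Check: (v - proj_W(v)) · u_1 = 0  (should be 0).
Check: (v - proj_W(v)) · u_2 = 0  (should be 0).
Result: proj_W(v) = (151/45, 98/45, 32/9).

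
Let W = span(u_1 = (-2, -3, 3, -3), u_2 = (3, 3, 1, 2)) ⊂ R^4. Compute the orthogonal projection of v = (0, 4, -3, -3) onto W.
proj_W(v) = (75/389, 297/389, -789/389, 420/389)

Set up U = [u_1 | ... | u_2] ∈ R^(4×2). The projector onto W = col(U) is P = U (U^T U)^(-1) U^T.
Compute U^T U =
  [31, -18]
  [-18, 23],
and U^T v = (-12, 3).
Solve U^T U · c = U^T v for the coefficients: c = (-222/389, -123/389). The projection is proj_W(v) = U c.
Check: (v - proj_W(v)) · u_1 = 0  (should be 0).
Check: (v - proj_W(v)) · u_2 = 0  (should be 0).
Result: proj_W(v) = (75/389, 297/389, -789/389, 420/389).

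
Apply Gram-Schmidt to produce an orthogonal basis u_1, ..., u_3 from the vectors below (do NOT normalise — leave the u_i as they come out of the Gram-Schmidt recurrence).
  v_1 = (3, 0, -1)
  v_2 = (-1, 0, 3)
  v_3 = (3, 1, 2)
Orthogonal basis:
  u_1 = (3, 0, -1)
  u_2 = (4/5, 0, 12/5)
  u_3 = (0, 1, 0)

Apply the Gram-Schmidt recurrence
  u_1 = v_1
  u_i = v_i − Σ_{j<i} ((v_i · u_j) / (u_j · u_j)) · u_j.

Step by step this gives:
  u_1 = (3, 0, -1)
  u_2 = (4/5, 0, 12/5)
  u_3 = (0, 1, 0)

Orthogonality check:
  u_2 · u_1 = 0 (should be 0)
  u_3 · u_1 = 0 (should be 0)
  u_3 · u_2 = 0 (should be 0)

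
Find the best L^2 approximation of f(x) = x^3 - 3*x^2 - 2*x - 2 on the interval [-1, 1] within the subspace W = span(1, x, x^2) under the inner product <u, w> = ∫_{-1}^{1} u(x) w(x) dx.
g(x) = -3*x^2 - 7*x/5 - 2

The best approximation g ∈ W is the orthogonal projection of f onto W. Writing g = a_0 + a_1 x + a_2 x^2, the coefficients solve the normal equations G · a = b where
  G_{ij} = <φ_i, φ_j> and b_i = <f, φ_i>, with φ_0 = 1, φ_1 = x, φ_2 = x^2.
G =
  [2, 0, 2/3]
  [0, 2/3, 0]
  [2/3, 0, 2/5],
b = (-6, -14/15, -38/15).
Solving gives a_0 = -2, a_1 = -7/5, a_2 = -3, so
  g(x) = -3*x^2 - 7*x/5 - 2.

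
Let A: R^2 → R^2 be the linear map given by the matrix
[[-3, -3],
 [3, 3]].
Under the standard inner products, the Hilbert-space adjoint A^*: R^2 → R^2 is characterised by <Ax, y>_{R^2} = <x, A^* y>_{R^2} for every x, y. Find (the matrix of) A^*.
A^* = A^T =
[[-3, 3],
 [-3, 3]]

For real matrices with standard dot products, the defining identity <Ax, y> = <x, A^* y> gives (Ax)^T y = x^T (A^*) y, i.e. x^T A^T y = x^T (A^*) y. Since this holds for all x, y, we must have A^* = A^T. Therefore
A^* =
[[-3, 3],
 [-3, 3]].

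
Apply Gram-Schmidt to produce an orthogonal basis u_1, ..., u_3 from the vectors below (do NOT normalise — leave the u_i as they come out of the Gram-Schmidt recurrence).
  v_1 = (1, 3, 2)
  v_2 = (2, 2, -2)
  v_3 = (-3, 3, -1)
Orthogonal basis:
  u_1 = (1, 3, 2)
  u_2 = (12/7, 8/7, -18/7)
  u_3 = (-65/19, 39/19, -26/19)

Apply the Gram-Schmidt recurrence
  u_1 = v_1
  u_i = v_i − Σ_{j<i} ((v_i · u_j) / (u_j · u_j)) · u_j.

Step by step this gives:
  u_1 = (1, 3, 2)
  u_2 = (12/7, 8/7, -18/7)
  u_3 = (-65/19, 39/19, -26/19)

Orthogonality check:
  u_2 · u_1 = 0 (should be 0)
  u_3 · u_1 = 0 (should be 0)
  u_3 · u_2 = 0 (should be 0)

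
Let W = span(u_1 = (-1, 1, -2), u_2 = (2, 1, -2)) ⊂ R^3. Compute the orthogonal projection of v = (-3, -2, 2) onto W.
proj_W(v) = (-3, -6/5, 12/5)

Set up U = [u_1 | ... | u_2] ∈ R^(3×2). The projector onto W = col(U) is P = U (U^T U)^(-1) U^T.
Compute U^T U =
  [6, 3]
  [3, 9],
and U^T v = (-3, -12).
Solve U^T U · c = U^T v for the coefficients: c = (1/5, -7/5). The projection is proj_W(v) = U c.
Check: (v - proj_W(v)) · u_1 = 0  (should be 0).
Check: (v - proj_W(v)) · u_2 = 0  (should be 0).
Result: proj_W(v) = (-3, -6/5, 12/5).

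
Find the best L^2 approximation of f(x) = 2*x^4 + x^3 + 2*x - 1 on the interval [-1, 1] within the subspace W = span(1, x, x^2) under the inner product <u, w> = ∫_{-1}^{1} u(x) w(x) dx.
g(x) = 12*x^2/7 + 13*x/5 - 41/35

The best approximation g ∈ W is the orthogonal projection of f onto W. Writing g = a_0 + a_1 x + a_2 x^2, the coefficients solve the normal equations G · a = b where
  G_{ij} = <φ_i, φ_j> and b_i = <f, φ_i>, with φ_0 = 1, φ_1 = x, φ_2 = x^2.
G =
  [2, 0, 2/3]
  [0, 2/3, 0]
  [2/3, 0, 2/5],
b = (-6/5, 26/15, -2/21).
Solving gives a_0 = -41/35, a_1 = 13/5, a_2 = 12/7, so
  g(x) = 12*x^2/7 + 13*x/5 - 41/35.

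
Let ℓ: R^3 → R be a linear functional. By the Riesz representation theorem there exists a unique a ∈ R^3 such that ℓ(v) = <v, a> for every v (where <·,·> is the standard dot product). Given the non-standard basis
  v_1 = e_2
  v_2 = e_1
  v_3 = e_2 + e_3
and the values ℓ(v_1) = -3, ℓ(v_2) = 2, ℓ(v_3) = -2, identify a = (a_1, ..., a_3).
a = (2, -3, 1)

Write a = (a_1, ..., a_3) in the standard basis. For each basis vector v_i, ℓ(v_i) = <v_i, a> is a linear equation in the a_j's. Collect the n equations into a matrix system V a = ℓ, where row i of V is v_i (expressed in the standard basis). Since V is invertible (lower-triangular with 1s on the diagonal, up to permutation), solve by back-substitution:
  V =
[[0, 1, 0],
 [1, 0, 0],
 [0, 1, 1]]
  V a = (-3, 2, -2)
Solving gives a = (2, -3, 1).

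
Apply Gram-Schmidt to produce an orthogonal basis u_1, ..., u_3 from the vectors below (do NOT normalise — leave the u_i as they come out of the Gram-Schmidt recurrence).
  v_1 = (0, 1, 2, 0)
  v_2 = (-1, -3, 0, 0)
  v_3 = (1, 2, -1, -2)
Orthogonal basis:
  u_1 = (0, 1, 2, 0)
  u_2 = (-1, -12/5, 6/5, 0)
  u_3 = (6/41, -2/41, 1/41, -2)

Apply the Gram-Schmidt recurrence
  u_1 = v_1
  u_i = v_i − Σ_{j<i} ((v_i · u_j) / (u_j · u_j)) · u_j.

Step by step this gives:
  u_1 = (0, 1, 2, 0)
  u_2 = (-1, -12/5, 6/5, 0)
  u_3 = (6/41, -2/41, 1/41, -2)

Orthogonality check:
  u_2 · u_1 = 0 (should be 0)
  u_3 · u_1 = 0 (should be 0)
  u_3 · u_2 = 0 (should be 0)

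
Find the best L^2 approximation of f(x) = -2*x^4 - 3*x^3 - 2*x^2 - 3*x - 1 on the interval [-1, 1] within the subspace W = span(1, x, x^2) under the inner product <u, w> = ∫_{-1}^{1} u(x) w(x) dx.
g(x) = -26*x^2/7 - 24*x/5 - 29/35

The best approximation g ∈ W is the orthogonal projection of f onto W. Writing g = a_0 + a_1 x + a_2 x^2, the coefficients solve the normal equations G · a = b where
  G_{ij} = <φ_i, φ_j> and b_i = <f, φ_i>, with φ_0 = 1, φ_1 = x, φ_2 = x^2.
G =
  [2, 0, 2/3]
  [0, 2/3, 0]
  [2/3, 0, 2/5],
b = (-62/15, -16/5, -214/105).
Solving gives a_0 = -29/35, a_1 = -24/5, a_2 = -26/7, so
  g(x) = -26*x^2/7 - 24*x/5 - 29/35.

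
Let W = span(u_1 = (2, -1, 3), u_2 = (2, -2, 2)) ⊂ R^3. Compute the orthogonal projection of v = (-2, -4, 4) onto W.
proj_W(v) = (2, -2, 2)

Set up U = [u_1 | ... | u_2] ∈ R^(3×2). The projector onto W = col(U) is P = U (U^T U)^(-1) U^T.
Compute U^T U =
  [14, 12]
  [12, 12],
and U^T v = (12, 12).
Solve U^T U · c = U^T v for the coefficients: c = (0, 1). The projection is proj_W(v) = U c.
Check: (v - proj_W(v)) · u_1 = 0  (should be 0).
Check: (v - proj_W(v)) · u_2 = 0  (should be 0).
Result: proj_W(v) = (2, -2, 2).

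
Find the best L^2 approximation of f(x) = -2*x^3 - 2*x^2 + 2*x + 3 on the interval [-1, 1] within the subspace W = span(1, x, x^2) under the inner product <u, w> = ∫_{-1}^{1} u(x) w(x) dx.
g(x) = -2*x^2 + 4*x/5 + 3

The best approximation g ∈ W is the orthogonal projection of f onto W. Writing g = a_0 + a_1 x + a_2 x^2, the coefficients solve the normal equations G · a = b where
  G_{ij} = <φ_i, φ_j> and b_i = <f, φ_i>, with φ_0 = 1, φ_1 = x, φ_2 = x^2.
G =
  [2, 0, 2/3]
  [0, 2/3, 0]
  [2/3, 0, 2/5],
b = (14/3, 8/15, 6/5).
Solving gives a_0 = 3, a_1 = 4/5, a_2 = -2, so
  g(x) = -2*x^2 + 4*x/5 + 3.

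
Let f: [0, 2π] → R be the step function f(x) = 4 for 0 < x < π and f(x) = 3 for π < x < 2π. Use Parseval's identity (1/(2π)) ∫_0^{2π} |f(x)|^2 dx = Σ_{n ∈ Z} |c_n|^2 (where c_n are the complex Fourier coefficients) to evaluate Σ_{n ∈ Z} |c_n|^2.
Σ |c_n|^2 = 25/2

Parseval equates the L^2 energy of f (normalised by 1/(2π)) with the ℓ^2 sum of its Fourier coefficients: (1/(2π)) ∫_0^{2π} |f|^2 = Σ |c_n|^2.
Compute the left side: (1/(2π)) [∫_0^π 4^2 dx + ∫_π^{2π} 3^2 dx] = (1/(2π)) · (16π + 9π) = (16 + 9)/2 = 25/2.
So Σ_{n ∈ Z} |c_n|^2 = 25/2.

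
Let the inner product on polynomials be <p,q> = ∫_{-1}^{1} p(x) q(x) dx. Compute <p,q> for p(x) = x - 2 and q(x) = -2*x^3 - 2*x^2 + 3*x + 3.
<p,q> = -122/15

Expand the product: p(x)·q(x) = -2*x^4 + 2*x^3 + 7*x^2 - 3*x - 6.
∫_{-1}^{1} of each monomial x^k gives [2/(k+1) if k even, 0 if k odd]. Integrating term-by-term (or equivalently evaluating the antiderivative F(x) = -2*x^5/5 + x^4/2 + 7*x^3/3 - 3*x^2/2 - 6*x at the endpoints):
  F(1) − F(−1) = -76/15 − (46/15) = -122/15.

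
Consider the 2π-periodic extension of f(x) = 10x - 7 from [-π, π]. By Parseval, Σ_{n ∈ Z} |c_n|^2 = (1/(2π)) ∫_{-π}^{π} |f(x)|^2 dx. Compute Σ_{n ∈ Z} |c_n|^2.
Σ |c_n|^2 = 100π^2/3 + 49

Expand and integrate term by term over [-π, π]:
  ∫ (10x)^2 dx = 100·(2π^3/3); ∫ 2·10·(-7)·x dx = 0 (odd integrand); ∫ (-7)^2 dx = 49·2π.
So (1/(2π)) ∫_{-π}^{π} (10x - 7)^2 dx = 100π^2/3 + 49 = 100π^2/3 + 49.
Parseval ⇒ Σ |c_n|^2 = 100π^2/3 + 49.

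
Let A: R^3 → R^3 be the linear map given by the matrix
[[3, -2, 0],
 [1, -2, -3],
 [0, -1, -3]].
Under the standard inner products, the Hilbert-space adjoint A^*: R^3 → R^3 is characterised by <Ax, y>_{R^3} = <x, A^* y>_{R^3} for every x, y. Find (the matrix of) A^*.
A^* = A^T =
[[3, 1, 0],
 [-2, -2, -1],
 [0, -3, -3]]

For real matrices with standard dot products, the defining identity <Ax, y> = <x, A^* y> gives (Ax)^T y = x^T (A^*) y, i.e. x^T A^T y = x^T (A^*) y. Since this holds for all x, y, we must have A^* = A^T. Therefore
A^* =
[[3, 1, 0],
 [-2, -2, -1],
 [0, -3, -3]].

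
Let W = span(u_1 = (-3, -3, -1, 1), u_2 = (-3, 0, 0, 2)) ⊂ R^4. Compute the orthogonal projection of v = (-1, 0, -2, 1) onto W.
proj_W(v) = (-171/139, -69/139, -23/139, 91/139)

Set up U = [u_1 | ... | u_2] ∈ R^(4×2). The projector onto W = col(U) is P = U (U^T U)^(-1) U^T.
Compute U^T U =
  [20, 11]
  [11, 13],
and U^T v = (6, 5).
Solve U^T U · c = U^T v for the coefficients: c = (23/139, 34/139). The projection is proj_W(v) = U c.
Check: (v - proj_W(v)) · u_1 = 0  (should be 0).
Check: (v - proj_W(v)) · u_2 = 0  (should be 0).
Result: proj_W(v) = (-171/139, -69/139, -23/139, 91/139).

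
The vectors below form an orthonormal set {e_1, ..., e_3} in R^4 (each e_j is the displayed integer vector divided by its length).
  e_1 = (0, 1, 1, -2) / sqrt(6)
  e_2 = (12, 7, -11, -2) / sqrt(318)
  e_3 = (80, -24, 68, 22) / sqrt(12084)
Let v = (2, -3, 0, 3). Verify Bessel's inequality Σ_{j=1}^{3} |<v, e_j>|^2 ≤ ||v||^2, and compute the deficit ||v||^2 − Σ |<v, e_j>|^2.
Σ |<v, e_j>|^2 = 1190/57; ||v||^2 = 22; deficit = 64/57

Write each e_j = u_j / sqrt(<u_j, u_j>) where u_j is the displayed integer vector. Then <v, e_j> = <v, u_j> / sqrt(<u_j, u_j>), so |<v, e_j>|^2 = <v, u_j>^2 / <u_j, u_j>.
Coefficients: <v, e_1> = -9/sqrt(6), <v, e_2> = -3/sqrt(318), <v, e_3> = 298/sqrt(12084).
Square and sum: Σ |<v, e_j>|^2 = 1190/57.
Compute ||v||^2 = v·v = 22.
Deficit = 22 − 1190/57 = 64/57 ≥ 0, confirming Bessel's inequality. (The deficit equals ||v − Σ <v,e_j> e_j||^2, the squared distance from v to span{e_j}.)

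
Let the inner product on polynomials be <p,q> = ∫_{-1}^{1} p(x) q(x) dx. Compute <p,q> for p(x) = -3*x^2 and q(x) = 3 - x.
<p,q> = -6

Expand the product: p(x)·q(x) = 3*x^3 - 9*x^2.
∫_{-1}^{1} of each monomial x^k gives [2/(k+1) if k even, 0 if k odd]. Integrating term-by-term (or equivalently evaluating the antiderivative F(x) = 3*x^4/4 - 3*x^3 at the endpoints):
  F(1) − F(−1) = -9/4 − (15/4) = -6.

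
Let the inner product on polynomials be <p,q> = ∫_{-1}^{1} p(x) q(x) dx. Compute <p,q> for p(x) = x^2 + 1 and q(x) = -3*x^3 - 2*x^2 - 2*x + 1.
<p,q> = 8/15

Expand the product: p(x)·q(x) = -3*x^5 - 2*x^4 - 5*x^3 - x^2 - 2*x + 1.
∫_{-1}^{1} of each monomial x^k gives [2/(k+1) if k even, 0 if k odd]. Integrating term-by-term (or equivalently evaluating the antiderivative F(x) = -x^6/2 - 2*x^5/5 - 5*x^4/4 - x^3/3 - x^2 + x at the endpoints):
  F(1) − F(−1) = -149/60 − (-181/60) = 8/15.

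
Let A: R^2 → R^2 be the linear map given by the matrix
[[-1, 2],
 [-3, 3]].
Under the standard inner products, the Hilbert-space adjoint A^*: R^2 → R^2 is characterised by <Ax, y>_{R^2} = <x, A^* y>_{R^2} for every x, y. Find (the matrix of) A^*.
A^* = A^T =
[[-1, -3],
 [2, 3]]

For real matrices with standard dot products, the defining identity <Ax, y> = <x, A^* y> gives (Ax)^T y = x^T (A^*) y, i.e. x^T A^T y = x^T (A^*) y. Since this holds for all x, y, we must have A^* = A^T. Therefore
A^* =
[[-1, -3],
 [2, 3]].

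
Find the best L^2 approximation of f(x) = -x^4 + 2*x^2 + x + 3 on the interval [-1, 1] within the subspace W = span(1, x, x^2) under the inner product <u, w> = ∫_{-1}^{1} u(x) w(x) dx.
g(x) = 8*x^2/7 + x + 108/35

The best approximation g ∈ W is the orthogonal projection of f onto W. Writing g = a_0 + a_1 x + a_2 x^2, the coefficients solve the normal equations G · a = b where
  G_{ij} = <φ_i, φ_j> and b_i = <f, φ_i>, with φ_0 = 1, φ_1 = x, φ_2 = x^2.
G =
  [2, 0, 2/3]
  [0, 2/3, 0]
  [2/3, 0, 2/5],
b = (104/15, 2/3, 88/35).
Solving gives a_0 = 108/35, a_1 = 1, a_2 = 8/7, so
  g(x) = 8*x^2/7 + x + 108/35.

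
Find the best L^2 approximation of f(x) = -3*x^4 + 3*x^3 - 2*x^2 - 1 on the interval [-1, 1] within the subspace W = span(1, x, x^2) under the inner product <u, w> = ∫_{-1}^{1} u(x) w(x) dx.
g(x) = -32*x^2/7 + 9*x/5 - 26/35

The best approximation g ∈ W is the orthogonal projection of f onto W. Writing g = a_0 + a_1 x + a_2 x^2, the coefficients solve the normal equations G · a = b where
  G_{ij} = <φ_i, φ_j> and b_i = <f, φ_i>, with φ_0 = 1, φ_1 = x, φ_2 = x^2.
G =
  [2, 0, 2/3]
  [0, 2/3, 0]
  [2/3, 0, 2/5],
b = (-68/15, 6/5, -244/105).
Solving gives a_0 = -26/35, a_1 = 9/5, a_2 = -32/7, so
  g(x) = -32*x^2/7 + 9*x/5 - 26/35.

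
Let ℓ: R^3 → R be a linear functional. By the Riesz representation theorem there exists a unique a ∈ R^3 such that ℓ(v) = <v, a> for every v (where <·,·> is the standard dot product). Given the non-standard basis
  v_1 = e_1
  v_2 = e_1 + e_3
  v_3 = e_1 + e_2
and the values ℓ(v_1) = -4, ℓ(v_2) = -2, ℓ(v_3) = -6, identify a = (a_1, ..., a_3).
a = (-4, -2, 2)

Write a = (a_1, ..., a_3) in the standard basis. For each basis vector v_i, ℓ(v_i) = <v_i, a> is a linear equation in the a_j's. Collect the n equations into a matrix system V a = ℓ, where row i of V is v_i (expressed in the standard basis). Since V is invertible (lower-triangular with 1s on the diagonal, up to permutation), solve by back-substitution:
  V =
[[1, 0, 0],
 [1, 0, 1],
 [1, 1, 0]]
  V a = (-4, -2, -6)
Solving gives a = (-4, -2, 2).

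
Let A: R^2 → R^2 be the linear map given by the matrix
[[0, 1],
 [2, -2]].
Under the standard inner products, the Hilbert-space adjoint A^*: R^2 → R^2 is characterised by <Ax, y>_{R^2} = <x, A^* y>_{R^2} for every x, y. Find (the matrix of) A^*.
A^* = A^T =
[[0, 2],
 [1, -2]]

For real matrices with standard dot products, the defining identity <Ax, y> = <x, A^* y> gives (Ax)^T y = x^T (A^*) y, i.e. x^T A^T y = x^T (A^*) y. Since this holds for all x, y, we must have A^* = A^T. Therefore
A^* =
[[0, 2],
 [1, -2]].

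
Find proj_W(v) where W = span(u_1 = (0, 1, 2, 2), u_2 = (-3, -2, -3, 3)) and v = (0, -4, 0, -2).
proj_W(v) = (-6/275, -248/275, -494/275, -482/275)

Set up U = [u_1 | ... | u_2] ∈ R^(4×2). The projector onto W = col(U) is P = U (U^T U)^(-1) U^T.
Compute U^T U =
  [9, -2]
  [-2, 31],
and U^T v = (-8, 2).
Solve U^T U · c = U^T v for the coefficients: c = (-244/275, 2/275). The projection is proj_W(v) = U c.
Check: (v - proj_W(v)) · u_1 = 0  (should be 0).
Check: (v - proj_W(v)) · u_2 = 0  (should be 0).
Result: proj_W(v) = (-6/275, -248/275, -494/275, -482/275).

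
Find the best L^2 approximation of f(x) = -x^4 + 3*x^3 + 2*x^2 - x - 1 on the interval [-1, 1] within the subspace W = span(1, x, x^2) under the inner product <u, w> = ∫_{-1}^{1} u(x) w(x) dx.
g(x) = 8*x^2/7 + 4*x/5 - 32/35

The best approximation g ∈ W is the orthogonal projection of f onto W. Writing g = a_0 + a_1 x + a_2 x^2, the coefficients solve the normal equations G · a = b where
  G_{ij} = <φ_i, φ_j> and b_i = <f, φ_i>, with φ_0 = 1, φ_1 = x, φ_2 = x^2.
G =
  [2, 0, 2/3]
  [0, 2/3, 0]
  [2/3, 0, 2/5],
b = (-16/15, 8/15, -16/105).
Solving gives a_0 = -32/35, a_1 = 4/5, a_2 = 8/7, so
  g(x) = 8*x^2/7 + 4*x/5 - 32/35.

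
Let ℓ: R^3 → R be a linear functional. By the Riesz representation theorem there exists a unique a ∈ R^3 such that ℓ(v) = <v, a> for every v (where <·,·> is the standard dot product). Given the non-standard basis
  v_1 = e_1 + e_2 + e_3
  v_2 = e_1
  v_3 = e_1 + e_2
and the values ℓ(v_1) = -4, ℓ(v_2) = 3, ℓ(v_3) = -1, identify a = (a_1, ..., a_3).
a = (3, -4, -3)

Write a = (a_1, ..., a_3) in the standard basis. For each basis vector v_i, ℓ(v_i) = <v_i, a> is a linear equation in the a_j's. Collect the n equations into a matrix system V a = ℓ, where row i of V is v_i (expressed in the standard basis). Since V is invertible (lower-triangular with 1s on the diagonal, up to permutation), solve by back-substitution:
  V =
[[1, 1, 1],
 [1, 0, 0],
 [1, 1, 0]]
  V a = (-4, 3, -1)
Solving gives a = (3, -4, -3).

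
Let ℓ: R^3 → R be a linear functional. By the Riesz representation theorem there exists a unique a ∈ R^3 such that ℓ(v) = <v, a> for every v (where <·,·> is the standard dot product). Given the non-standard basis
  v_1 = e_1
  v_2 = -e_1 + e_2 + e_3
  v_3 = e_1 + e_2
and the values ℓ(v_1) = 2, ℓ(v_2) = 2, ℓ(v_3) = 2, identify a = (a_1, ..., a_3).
a = (2, 0, 4)

Write a = (a_1, ..., a_3) in the standard basis. For each basis vector v_i, ℓ(v_i) = <v_i, a> is a linear equation in the a_j's. Collect the n equations into a matrix system V a = ℓ, where row i of V is v_i (expressed in the standard basis). Since V is invertible (lower-triangular with 1s on the diagonal, up to permutation), solve by back-substitution:
  V =
[[1, 0, 0],
 [-1, 1, 1],
 [1, 1, 0]]
  V a = (2, 2, 2)
Solving gives a = (2, 0, 4).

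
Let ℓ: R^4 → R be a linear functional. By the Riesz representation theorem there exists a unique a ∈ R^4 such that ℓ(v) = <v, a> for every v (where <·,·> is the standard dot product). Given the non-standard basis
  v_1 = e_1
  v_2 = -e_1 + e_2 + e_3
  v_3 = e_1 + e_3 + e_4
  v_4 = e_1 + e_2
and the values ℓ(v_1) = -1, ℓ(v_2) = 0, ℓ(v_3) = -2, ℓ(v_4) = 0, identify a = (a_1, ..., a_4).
a = (-1, 1, -2, 1)

Write a = (a_1, ..., a_4) in the standard basis. For each basis vector v_i, ℓ(v_i) = <v_i, a> is a linear equation in the a_j's. Collect the n equations into a matrix system V a = ℓ, where row i of V is v_i (expressed in the standard basis). Since V is invertible (lower-triangular with 1s on the diagonal, up to permutation), solve by back-substitution:
  V =
[[1, 0, 0, 0],
 [-1, 1, 1, 0],
 [1, 0, 1, 1],
 [1, 1, 0, 0]]
  V a = (-1, 0, -2, 0)
Solving gives a = (-1, 1, -2, 1).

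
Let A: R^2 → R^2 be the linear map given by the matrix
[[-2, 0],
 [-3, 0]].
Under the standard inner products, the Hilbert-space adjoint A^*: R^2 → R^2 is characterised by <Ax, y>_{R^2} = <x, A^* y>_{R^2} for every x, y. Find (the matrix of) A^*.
A^* = A^T =
[[-2, -3],
 [0, 0]]

For real matrices with standard dot products, the defining identity <Ax, y> = <x, A^* y> gives (Ax)^T y = x^T (A^*) y, i.e. x^T A^T y = x^T (A^*) y. Since this holds for all x, y, we must have A^* = A^T. Therefore
A^* =
[[-2, -3],
 [0, 0]].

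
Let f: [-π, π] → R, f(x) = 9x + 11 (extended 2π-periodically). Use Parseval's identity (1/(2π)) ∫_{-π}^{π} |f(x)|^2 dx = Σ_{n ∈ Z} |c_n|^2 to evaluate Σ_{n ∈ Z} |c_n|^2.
Σ |c_n|^2 = 27π^2 + 121

Expand and integrate term by term over [-π, π]:
  ∫ (9x)^2 dx = 81·(2π^3/3); ∫ 2·9·(11)·x dx = 0 (odd integrand); ∫ 11^2 dx = 121·2π.
So (1/(2π)) ∫_{-π}^{π} (9x + 11)^2 dx = 81π^2/3 + 121 = 27π^2 + 121.
Parseval ⇒ Σ |c_n|^2 = 27π^2 + 121.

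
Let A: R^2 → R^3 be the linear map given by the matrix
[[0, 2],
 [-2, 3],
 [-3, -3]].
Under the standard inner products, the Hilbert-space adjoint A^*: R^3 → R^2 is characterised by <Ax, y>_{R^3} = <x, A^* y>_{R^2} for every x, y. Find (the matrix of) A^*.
A^* = A^T =
[[0, -2, -3],
 [2, 3, -3]]

For real matrices with standard dot products, the defining identity <Ax, y> = <x, A^* y> gives (Ax)^T y = x^T (A^*) y, i.e. x^T A^T y = x^T (A^*) y. Since this holds for all x, y, we must have A^* = A^T. Therefore
A^* =
[[0, -2, -3],
 [2, 3, -3]].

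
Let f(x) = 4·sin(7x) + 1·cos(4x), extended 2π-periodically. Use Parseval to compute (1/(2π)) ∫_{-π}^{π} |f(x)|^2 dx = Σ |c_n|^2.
Σ |c_n|^2 = 17/2

Expand |f|^2 and use orthogonality of {sin(nx), cos(mx)} on [-π, π]:
  ∫_{-π}^{π} sin(nx)^2 dx = π, ∫ cos(mx)^2 dx = π, and cross terms integrate to 0.
So ∫_{-π}^{π} f(x)^2 dx = 4^2 · π + 1^2 · π = (16 + 1)π.
Divide by 2π: (16 + 1)/2 = 17/2.
By Parseval, this equals Σ |c_n|^2.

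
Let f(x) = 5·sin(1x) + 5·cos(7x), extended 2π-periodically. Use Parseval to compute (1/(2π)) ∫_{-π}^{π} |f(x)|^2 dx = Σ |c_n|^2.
Σ |c_n|^2 = 25

Expand |f|^2 and use orthogonality of {sin(nx), cos(mx)} on [-π, π]:
  ∫_{-π}^{π} sin(nx)^2 dx = π, ∫ cos(mx)^2 dx = π, and cross terms integrate to 0.
So ∫_{-π}^{π} f(x)^2 dx = 5^2 · π + 5^2 · π = (25 + 25)π.
Divide by 2π: (25 + 25)/2 = 25.
By Parseval, this equals Σ |c_n|^2.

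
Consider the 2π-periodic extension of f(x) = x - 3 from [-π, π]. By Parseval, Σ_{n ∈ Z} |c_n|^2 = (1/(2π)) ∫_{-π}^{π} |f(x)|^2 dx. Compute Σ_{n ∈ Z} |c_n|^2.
Σ |c_n|^2 = π^2/3 + 9

Expand and integrate term by term over [-π, π]:
  ∫ (x)^2 dx = 1·(2π^3/3); ∫ 2·1·(-3)·x dx = 0 (odd integrand); ∫ (-3)^2 dx = 9·2π.
So (1/(2π)) ∫_{-π}^{π} (x - 3)^2 dx = 1π^2/3 + 9 = π^2/3 + 9.
Parseval ⇒ Σ |c_n|^2 = π^2/3 + 9.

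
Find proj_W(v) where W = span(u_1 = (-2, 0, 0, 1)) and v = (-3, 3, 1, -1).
proj_W(v) = (-2, 0, 0, 1)

Set up U = [u_1 | ... | u_1] ∈ R^(4×1). The projector onto W = col(U) is P = U (U^T U)^(-1) U^T.
Compute U^T U =
  [5],
and U^T v = (5).
Solve U^T U · c = U^T v for the coefficients: c = (1). The projection is proj_W(v) = U c.
Check: (v - proj_W(v)) · u_1 = 0  (should be 0).
Result: proj_W(v) = (-2, 0, 0, 1).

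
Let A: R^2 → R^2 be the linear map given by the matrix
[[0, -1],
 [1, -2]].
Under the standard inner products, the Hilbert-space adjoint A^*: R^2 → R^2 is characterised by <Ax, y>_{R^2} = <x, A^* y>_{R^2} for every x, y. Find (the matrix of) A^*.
A^* = A^T =
[[0, 1],
 [-1, -2]]

For real matrices with standard dot products, the defining identity <Ax, y> = <x, A^* y> gives (Ax)^T y = x^T (A^*) y, i.e. x^T A^T y = x^T (A^*) y. Since this holds for all x, y, we must have A^* = A^T. Therefore
A^* =
[[0, 1],
 [-1, -2]].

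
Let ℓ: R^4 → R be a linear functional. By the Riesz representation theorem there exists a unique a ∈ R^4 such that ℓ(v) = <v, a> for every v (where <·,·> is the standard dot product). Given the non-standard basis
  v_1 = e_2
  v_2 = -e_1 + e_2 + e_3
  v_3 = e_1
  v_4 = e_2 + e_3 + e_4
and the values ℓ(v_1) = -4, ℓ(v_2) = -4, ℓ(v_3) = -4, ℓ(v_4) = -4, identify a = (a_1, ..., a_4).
a = (-4, -4, -4, 4)

Write a = (a_1, ..., a_4) in the standard basis. For each basis vector v_i, ℓ(v_i) = <v_i, a> is a linear equation in the a_j's. Collect the n equations into a matrix system V a = ℓ, where row i of V is v_i (expressed in the standard basis). Since V is invertible (lower-triangular with 1s on the diagonal, up to permutation), solve by back-substitution:
  V =
[[0, 1, 0, 0],
 [-1, 1, 1, 0],
 [1, 0, 0, 0],
 [0, 1, 1, 1]]
  V a = (-4, -4, -4, -4)
Solving gives a = (-4, -4, -4, 4).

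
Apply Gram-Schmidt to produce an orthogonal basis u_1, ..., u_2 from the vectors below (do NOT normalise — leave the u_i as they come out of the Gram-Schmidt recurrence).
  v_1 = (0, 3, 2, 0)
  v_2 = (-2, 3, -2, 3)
Orthogonal basis:
  u_1 = (0, 3, 2, 0)
  u_2 = (-2, 24/13, -36/13, 3)

Apply the Gram-Schmidt recurrence
  u_1 = v_1
  u_i = v_i − Σ_{j<i} ((v_i · u_j) / (u_j · u_j)) · u_j.

Step by step this gives:
  u_1 = (0, 3, 2, 0)
  u_2 = (-2, 24/13, -36/13, 3)

Orthogonality check:
  u_2 · u_1 = 0 (should be 0)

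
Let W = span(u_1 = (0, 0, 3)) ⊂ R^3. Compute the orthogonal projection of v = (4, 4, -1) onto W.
proj_W(v) = (0, 0, -1)

Set up U = [u_1 | ... | u_1] ∈ R^(3×1). The projector onto W = col(U) is P = U (U^T U)^(-1) U^T.
Compute U^T U =
  [9],
and U^T v = (-3).
Solve U^T U · c = U^T v for the coefficients: c = (-1/3). The projection is proj_W(v) = U c.
Check: (v - proj_W(v)) · u_1 = 0  (should be 0).
Result: proj_W(v) = (0, 0, -1).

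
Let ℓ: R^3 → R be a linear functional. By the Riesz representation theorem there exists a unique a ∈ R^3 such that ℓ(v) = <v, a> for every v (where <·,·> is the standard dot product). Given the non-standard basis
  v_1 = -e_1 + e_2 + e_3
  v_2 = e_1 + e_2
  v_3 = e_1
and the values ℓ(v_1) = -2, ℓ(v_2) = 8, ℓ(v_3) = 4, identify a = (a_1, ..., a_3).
a = (4, 4, -2)

Write a = (a_1, ..., a_3) in the standard basis. For each basis vector v_i, ℓ(v_i) = <v_i, a> is a linear equation in the a_j's. Collect the n equations into a matrix system V a = ℓ, where row i of V is v_i (expressed in the standard basis). Since V is invertible (lower-triangular with 1s on the diagonal, up to permutation), solve by back-substitution:
  V =
[[-1, 1, 1],
 [1, 1, 0],
 [1, 0, 0]]
  V a = (-2, 8, 4)
Solving gives a = (4, 4, -2).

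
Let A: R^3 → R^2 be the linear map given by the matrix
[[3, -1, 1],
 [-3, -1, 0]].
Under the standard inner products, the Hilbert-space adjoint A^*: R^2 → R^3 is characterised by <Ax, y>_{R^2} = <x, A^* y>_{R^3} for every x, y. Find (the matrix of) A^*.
A^* = A^T =
[[3, -3],
 [-1, -1],
 [1, 0]]

For real matrices with standard dot products, the defining identity <Ax, y> = <x, A^* y> gives (Ax)^T y = x^T (A^*) y, i.e. x^T A^T y = x^T (A^*) y. Since this holds for all x, y, we must have A^* = A^T. Therefore
A^* =
[[3, -3],
 [-1, -1],
 [1, 0]].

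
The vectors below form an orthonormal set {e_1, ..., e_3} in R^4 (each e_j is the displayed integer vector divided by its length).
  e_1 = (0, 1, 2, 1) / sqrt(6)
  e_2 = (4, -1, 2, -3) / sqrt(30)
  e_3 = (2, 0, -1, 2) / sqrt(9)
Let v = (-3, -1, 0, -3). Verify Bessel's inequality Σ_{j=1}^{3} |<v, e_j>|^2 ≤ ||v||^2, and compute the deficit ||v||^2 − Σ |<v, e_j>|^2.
Σ |<v, e_j>|^2 = 94/5; ||v||^2 = 19; deficit = 1/5

Write each e_j = u_j / sqrt(<u_j, u_j>) where u_j is the displayed integer vector. Then <v, e_j> = <v, u_j> / sqrt(<u_j, u_j>), so |<v, e_j>|^2 = <v, u_j>^2 / <u_j, u_j>.
Coefficients: <v, e_1> = -4/sqrt(6), <v, e_2> = -2/sqrt(30), <v, e_3> = -12/sqrt(9).
Square and sum: Σ |<v, e_j>|^2 = 94/5.
Compute ||v||^2 = v·v = 19.
Deficit = 19 − 94/5 = 1/5 ≥ 0, confirming Bessel's inequality. (The deficit equals ||v − Σ <v,e_j> e_j||^2, the squared distance from v to span{e_j}.)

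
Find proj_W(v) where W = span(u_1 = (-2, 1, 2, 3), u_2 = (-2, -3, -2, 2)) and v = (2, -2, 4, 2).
proj_W(v) = (-76/123, 118/123, 52/41, 134/123)

Set up U = [u_1 | ... | u_2] ∈ R^(4×2). The projector onto W = col(U) is P = U (U^T U)^(-1) U^T.
Compute U^T U =
  [18, 3]
  [3, 21],
and U^T v = (8, -2).
Solve U^T U · c = U^T v for the coefficients: c = (58/123, -20/123). The projection is proj_W(v) = U c.
Check: (v - proj_W(v)) · u_1 = 0  (should be 0).
Check: (v - proj_W(v)) · u_2 = 0  (should be 0).
Result: proj_W(v) = (-76/123, 118/123, 52/41, 134/123).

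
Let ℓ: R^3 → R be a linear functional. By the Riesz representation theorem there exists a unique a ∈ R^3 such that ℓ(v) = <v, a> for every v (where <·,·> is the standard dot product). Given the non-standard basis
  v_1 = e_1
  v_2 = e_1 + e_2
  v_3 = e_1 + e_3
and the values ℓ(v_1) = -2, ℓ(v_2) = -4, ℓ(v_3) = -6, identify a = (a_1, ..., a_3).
a = (-2, -2, -4)

Write a = (a_1, ..., a_3) in the standard basis. For each basis vector v_i, ℓ(v_i) = <v_i, a> is a linear equation in the a_j's. Collect the n equations into a matrix system V a = ℓ, where row i of V is v_i (expressed in the standard basis). Since V is invertible (lower-triangular with 1s on the diagonal, up to permutation), solve by back-substitution:
  V =
[[1, 0, 0],
 [1, 1, 0],
 [1, 0, 1]]
  V a = (-2, -4, -6)
Solving gives a = (-2, -2, -4).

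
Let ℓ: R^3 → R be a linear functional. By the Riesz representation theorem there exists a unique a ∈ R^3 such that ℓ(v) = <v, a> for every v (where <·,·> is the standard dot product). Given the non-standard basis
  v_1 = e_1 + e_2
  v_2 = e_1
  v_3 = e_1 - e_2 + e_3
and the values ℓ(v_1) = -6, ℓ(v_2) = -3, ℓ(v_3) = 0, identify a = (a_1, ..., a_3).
a = (-3, -3, 0)

Write a = (a_1, ..., a_3) in the standard basis. For each basis vector v_i, ℓ(v_i) = <v_i, a> is a linear equation in the a_j's. Collect the n equations into a matrix system V a = ℓ, where row i of V is v_i (expressed in the standard basis). Since V is invertible (lower-triangular with 1s on the diagonal, up to permutation), solve by back-substitution:
  V =
[[1, 1, 0],
 [1, 0, 0],
 [1, -1, 1]]
  V a = (-6, -3, 0)
Solving gives a = (-3, -3, 0).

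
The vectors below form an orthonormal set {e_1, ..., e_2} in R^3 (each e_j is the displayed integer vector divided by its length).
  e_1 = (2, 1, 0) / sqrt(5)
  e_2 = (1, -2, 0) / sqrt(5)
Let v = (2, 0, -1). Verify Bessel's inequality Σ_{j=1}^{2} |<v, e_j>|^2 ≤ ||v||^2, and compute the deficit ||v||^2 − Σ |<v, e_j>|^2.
Σ |<v, e_j>|^2 = 4; ||v||^2 = 5; deficit = 1

Write each e_j = u_j / sqrt(<u_j, u_j>) where u_j is the displayed integer vector. Then <v, e_j> = <v, u_j> / sqrt(<u_j, u_j>), so |<v, e_j>|^2 = <v, u_j>^2 / <u_j, u_j>.
Coefficients: <v, e_1> = 4/sqrt(5), <v, e_2> = 2/sqrt(5).
Square and sum: Σ |<v, e_j>|^2 = 4.
Compute ||v||^2 = v·v = 5.
Deficit = 5 − 4 = 1 ≥ 0, confirming Bessel's inequality. (The deficit equals ||v − Σ <v,e_j> e_j||^2, the squared distance from v to span{e_j}.)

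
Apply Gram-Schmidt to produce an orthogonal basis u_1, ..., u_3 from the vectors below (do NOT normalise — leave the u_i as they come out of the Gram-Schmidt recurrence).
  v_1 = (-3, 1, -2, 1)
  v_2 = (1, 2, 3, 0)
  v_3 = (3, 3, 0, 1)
Orthogonal basis:
  u_1 = (-3, 1, -2, 1)
  u_2 = (-2/5, 37/15, 31/15, 7/15)
  u_3 = (362/161, 290/161, -314/161, 24/23)

Apply the Gram-Schmidt recurrence
  u_1 = v_1
  u_i = v_i − Σ_{j<i} ((v_i · u_j) / (u_j · u_j)) · u_j.

Step by step this gives:
  u_1 = (-3, 1, -2, 1)
  u_2 = (-2/5, 37/15, 31/15, 7/15)
  u_3 = (362/161, 290/161, -314/161, 24/23)

Orthogonality check:
  u_2 · u_1 = 0 (should be 0)
  u_3 · u_1 = 0 (should be 0)
  u_3 · u_2 = 0 (should be 0)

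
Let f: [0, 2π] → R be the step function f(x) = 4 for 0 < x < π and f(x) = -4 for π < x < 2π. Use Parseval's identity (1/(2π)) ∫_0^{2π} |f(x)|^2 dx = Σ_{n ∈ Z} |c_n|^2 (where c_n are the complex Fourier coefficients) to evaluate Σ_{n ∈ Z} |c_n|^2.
Σ |c_n|^2 = 16

Parseval equates the L^2 energy of f (normalised by 1/(2π)) with the ℓ^2 sum of its Fourier coefficients: (1/(2π)) ∫_0^{2π} |f|^2 = Σ |c_n|^2.
Compute the left side: (1/(2π)) [∫_0^π 4^2 dx + ∫_π^{2π} (-4)^2 dx] = (1/(2π)) · (16π + 16π) = (16 + 16)/2 = 16.
So Σ_{n ∈ Z} |c_n|^2 = 16.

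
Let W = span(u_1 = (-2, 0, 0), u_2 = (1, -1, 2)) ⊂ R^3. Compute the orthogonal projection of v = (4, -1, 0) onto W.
proj_W(v) = (4, -1/5, 2/5)

Set up U = [u_1 | ... | u_2] ∈ R^(3×2). The projector onto W = col(U) is P = U (U^T U)^(-1) U^T.
Compute U^T U =
  [4, -2]
  [-2, 6],
and U^T v = (-8, 5).
Solve U^T U · c = U^T v for the coefficients: c = (-19/10, 1/5). The projection is proj_W(v) = U c.
Check: (v - proj_W(v)) · u_1 = 0  (should be 0).
Check: (v - proj_W(v)) · u_2 = 0  (should be 0).
Result: proj_W(v) = (4, -1/5, 2/5).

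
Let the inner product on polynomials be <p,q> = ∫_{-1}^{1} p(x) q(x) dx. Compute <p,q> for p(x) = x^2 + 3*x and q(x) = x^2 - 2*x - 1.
<p,q> = -64/15

Expand the product: p(x)·q(x) = x^4 + x^3 - 7*x^2 - 3*x.
∫_{-1}^{1} of each monomial x^k gives [2/(k+1) if k even, 0 if k odd]. Integrating term-by-term (or equivalently evaluating the antiderivative F(x) = x^5/5 + x^4/4 - 7*x^3/3 - 3*x^2/2 at the endpoints):
  F(1) − F(−1) = -203/60 − (53/60) = -64/15.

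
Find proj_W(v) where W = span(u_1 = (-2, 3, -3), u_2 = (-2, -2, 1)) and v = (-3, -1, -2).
proj_W(v) = (-576/173, -21/173, -156/173)

Set up U = [u_1 | ... | u_2] ∈ R^(3×2). The projector onto W = col(U) is P = U (U^T U)^(-1) U^T.
Compute U^T U =
  [22, -5]
  [-5, 9],
and U^T v = (9, 6).
Solve U^T U · c = U^T v for the coefficients: c = (111/173, 177/173). The projection is proj_W(v) = U c.
Check: (v - proj_W(v)) · u_1 = 0  (should be 0).
Check: (v - proj_W(v)) · u_2 = 0  (should be 0).
Result: proj_W(v) = (-576/173, -21/173, -156/173).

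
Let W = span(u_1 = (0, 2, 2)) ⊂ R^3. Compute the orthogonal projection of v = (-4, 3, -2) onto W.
proj_W(v) = (0, 1/2, 1/2)

Set up U = [u_1 | ... | u_1] ∈ R^(3×1). The projector onto W = col(U) is P = U (U^T U)^(-1) U^T.
Compute U^T U =
  [8],
and U^T v = (2).
Solve U^T U · c = U^T v for the coefficients: c = (1/4). The projection is proj_W(v) = U c.
Check: (v - proj_W(v)) · u_1 = 0  (should be 0).
Result: proj_W(v) = (0, 1/2, 1/2).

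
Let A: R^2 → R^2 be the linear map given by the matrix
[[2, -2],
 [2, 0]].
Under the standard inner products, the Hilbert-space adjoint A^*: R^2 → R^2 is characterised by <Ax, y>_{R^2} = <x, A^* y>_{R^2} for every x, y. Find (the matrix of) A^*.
A^* = A^T =
[[2, 2],
 [-2, 0]]

For real matrices with standard dot products, the defining identity <Ax, y> = <x, A^* y> gives (Ax)^T y = x^T (A^*) y, i.e. x^T A^T y = x^T (A^*) y. Since this holds for all x, y, we must have A^* = A^T. Therefore
A^* =
[[2, 2],
 [-2, 0]].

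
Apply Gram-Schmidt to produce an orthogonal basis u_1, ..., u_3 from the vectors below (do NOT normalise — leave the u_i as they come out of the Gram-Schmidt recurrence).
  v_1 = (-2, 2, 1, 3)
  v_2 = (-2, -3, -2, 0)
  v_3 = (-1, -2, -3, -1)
Orthogonal basis:
  u_1 = (-2, 2, 1, 3)
  u_2 = (-22/9, -23/9, -16/9, 2/3)
  u_3 = (-1/29, 24/29, -35/29, -5/29)

Apply the Gram-Schmidt recurrence
  u_1 = v_1
  u_i = v_i − Σ_{j<i} ((v_i · u_j) / (u_j · u_j)) · u_j.

Step by step this gives:
  u_1 = (-2, 2, 1, 3)
  u_2 = (-22/9, -23/9, -16/9, 2/3)
  u_3 = (-1/29, 24/29, -35/29, -5/29)

Orthogonality check:
  u_2 · u_1 = 0 (should be 0)
  u_3 · u_1 = 0 (should be 0)
  u_3 · u_2 = 0 (should be 0)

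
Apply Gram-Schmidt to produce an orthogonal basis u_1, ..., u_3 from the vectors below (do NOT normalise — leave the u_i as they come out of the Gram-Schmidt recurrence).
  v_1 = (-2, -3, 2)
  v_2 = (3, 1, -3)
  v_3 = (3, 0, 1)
Orthogonal basis:
  u_1 = (-2, -3, 2)
  u_2 = (21/17, -28/17, -21/17)
  u_3 = (2, 0, 2)

Apply the Gram-Schmidt recurrence
  u_1 = v_1
  u_i = v_i − Σ_{j<i} ((v_i · u_j) / (u_j · u_j)) · u_j.

Step by step this gives:
  u_1 = (-2, -3, 2)
  u_2 = (21/17, -28/17, -21/17)
  u_3 = (2, 0, 2)

Orthogonality check:
  u_2 · u_1 = 0 (should be 0)
  u_3 · u_1 = 0 (should be 0)
  u_3 · u_2 = 0 (should be 0)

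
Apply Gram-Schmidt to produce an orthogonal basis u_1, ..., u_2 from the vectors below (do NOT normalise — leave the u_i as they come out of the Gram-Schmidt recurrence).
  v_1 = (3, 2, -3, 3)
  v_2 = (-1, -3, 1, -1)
Orthogonal basis:
  u_1 = (3, 2, -3, 3)
  u_2 = (14/31, -63/31, -14/31, 14/31)

Apply the Gram-Schmidt recurrence
  u_1 = v_1
  u_i = v_i − Σ_{j<i} ((v_i · u_j) / (u_j · u_j)) · u_j.

Step by step this gives:
  u_1 = (3, 2, -3, 3)
  u_2 = (14/31, -63/31, -14/31, 14/31)

Orthogonality check:
  u_2 · u_1 = 0 (should be 0)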